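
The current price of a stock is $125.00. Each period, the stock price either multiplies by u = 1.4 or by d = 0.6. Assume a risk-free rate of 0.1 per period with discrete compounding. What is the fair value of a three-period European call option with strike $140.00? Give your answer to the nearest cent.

Risk-neutral probability p = (1 + 0.1 − 0.6)/(1.4 − 0.6) = 0.5000/0.8000 = 0.6250
Terminal stock prices: S_uuu = 343, S_uud = 147, S_udd = 63, S_ddd = 27
Terminal payoffs (S − K): max(203, 0) = 203, max(7, 0) = 7, max(-77, 0) = 0, max(-113, 0) = 0
Node uu (S = 245): V_uu = 1/1.1·[0.6250·203.0000 + 0.3750·7.0000] = 117.7273
Node ud (S = 105): V_ud = 1/1.1·[0.6250·7.0000 + 0.3750·0.0000] = 3.9773
Node dd (S = 45): V_dd = 1/1.1·[0.6250·0.0000 + 0.3750·0.0000] = 0.0000
Node u (S = 175): V_u = 1/1.1·[0.6250·117.7273 + 0.3750·3.9773] = 68.2464
Node d (S = 75): V_d = 1/1.1·[0.6250·3.9773 + 0.3750·0.0000] = 2.2598
Node 0 (S = 125): V_0 = 1/1.1·[0.6250·68.2464 + 0.3750·2.2598] = 39.5467

$39.55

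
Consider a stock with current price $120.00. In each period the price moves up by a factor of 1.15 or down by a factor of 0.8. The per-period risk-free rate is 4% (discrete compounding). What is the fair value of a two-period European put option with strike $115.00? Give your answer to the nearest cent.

$5.32

Risk-neutral probability p = (1 + 0.04 − 0.8)/(1.15 − 0.8) = 0.2400/0.3500 = 0.6857
Terminal stock prices: S_uu = 158.7, S_ud = 110.4, S_dd = 76.8
Terminal payoffs (K − S): max(-43.7, 0) = 0, max(4.6, 0) = 4.6, max(38.2, 0) = 38.2
Node u (S = 138): V_u = 1/1.04·[0.6857·0.0000 + 0.3143·4.6000] = 1.3901
Node d (S = 96): V_d = 1/1.04·[0.6857·4.6000 + 0.3143·38.2000] = 14.5769
Node 0 (S = 120): V_0 = 1/1.04·[0.6857·1.3901 + 0.3143·14.5769] = 5.3217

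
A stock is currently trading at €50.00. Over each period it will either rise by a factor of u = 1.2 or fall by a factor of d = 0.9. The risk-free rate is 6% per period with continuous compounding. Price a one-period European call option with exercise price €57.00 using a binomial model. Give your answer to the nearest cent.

Risk-neutral probability p = (e^0.06 − 0.9)/(1.2 − 0.9) = 0.1618/0.3000 = 0.5395
Terminal stock prices: S_u = 60, S_d = 45
Terminal payoffs (S − K): max(3, 0) = 3, max(-12, 0) = 0
Node 0 (S = 50): V_0 = e^(−0.06)·[0.5395·3.0000 + 0.4605·0.0000] = 1.5241

€1.52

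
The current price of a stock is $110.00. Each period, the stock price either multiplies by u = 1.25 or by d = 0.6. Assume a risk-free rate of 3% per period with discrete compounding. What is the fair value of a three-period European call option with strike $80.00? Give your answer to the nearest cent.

Risk-neutral probability p = (1 + 0.03 − 0.6)/(1.25 − 0.6) = 0.4300/0.6500 = 0.6615
Terminal stock prices: S_uuu = 214.8, S_uud = 103.1, S_udd = 49.5, S_ddd = 23.76
Terminal payoffs (S − K): max(134.8, 0) = 134.8, max(23.12, 0) = 23.12, max(-30.5, 0) = 0, max(-56.24, 0) = 0
Node uu (S = 171.9): V_uu = 1/1.03·[0.6615·134.8438 + 0.3385·23.1250] = 94.2051
Node ud (S = 82.5): V_ud = 1/1.03·[0.6615·23.1250 + 0.3385·0.0000] = 14.8525
Node dd (S = 39.6): V_dd = 1/1.03·[0.6615·0.0000 + 0.3385·0.0000] = 0.0000
Node u (S = 137.5): V_u = 1/1.03·[0.6615·94.2051 + 0.3385·14.8525] = 65.3857
Node d (S = 66): V_d = 1/1.03·[0.6615·14.8525 + 0.3385·0.0000] = 9.5393
Node 0 (S = 110): V_0 = 1/1.03·[0.6615·65.3857 + 0.3385·9.5393] = 45.1300

$45.13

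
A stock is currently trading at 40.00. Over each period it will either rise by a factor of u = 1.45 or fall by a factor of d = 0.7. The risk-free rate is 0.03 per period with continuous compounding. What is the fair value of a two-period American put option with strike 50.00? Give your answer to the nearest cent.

14.12

Risk-neutral probability p = (e^0.03 − 0.7)/(1.45 − 0.7) = 0.3305/0.7500 = 0.4406
Terminal stock prices: S_uu = 84.1, S_ud = 40.6, S_dd = 19.6
Terminal payoffs (K − S): max(-34.1, 0) = 0, max(9.4, 0) = 9.4, max(30.4, 0) = 30.4
Node u (S = 58): continuation = e^(−0.03)·[0.4406·0.0000 + 0.5594·9.4000] = 5.1029; exercise value = 0.0000 ≤ continuation, so V_u = 5.1029
Node d (S = 28): continuation = e^(−0.03)·[0.4406·9.4000 + 0.5594·30.4000] = 20.5223; exercise value = 22.0000 > continuation, so V_d = 22.0000 (exercise)
Node 0 (S = 40): continuation = e^(−0.03)·[0.4406·5.1029 + 0.5594·22.0000] = 14.1249; exercise value = 10.0000 ≤ continuation, so V_0 = 14.1249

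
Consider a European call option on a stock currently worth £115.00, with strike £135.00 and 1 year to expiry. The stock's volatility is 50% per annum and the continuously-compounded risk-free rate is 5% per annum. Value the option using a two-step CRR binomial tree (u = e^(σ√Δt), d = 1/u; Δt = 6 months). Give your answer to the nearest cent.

£18.72

CRR parameters: u = e^(σ√Δt) = e^(0.5·√0.5) = 1.4241, d = 1/u = 0.7022
Per-period rate: rΔt = 0.05·0.5 = 0.025, so R = e^0.025 = 1.0253
Risk-neutral probability p = (e^0.025 − 0.7022)/(1.4241 − 0.7022) = 0.3231/0.7219 = 0.4476
Terminal stock prices: S_uu = 233.2, S_ud = 115, S_dd = 56.7
Terminal payoffs (S − K): max(98.23, 0) = 98.23, max(-20, 0) = 0, max(-78.3, 0) = 0
Node u (S = 163.8): V_u = e^(−0.025)·[0.4476·98.2332 + 0.5524·0.0000] = 42.8823
Node d (S = 80.75): V_d = e^(−0.025)·[0.4476·0.0000 + 0.5524·0.0000] = 0.0000
Node 0 (S = 115): V_0 = e^(−0.025)·[0.4476·42.8823 + 0.5524·0.0000] = 18.7197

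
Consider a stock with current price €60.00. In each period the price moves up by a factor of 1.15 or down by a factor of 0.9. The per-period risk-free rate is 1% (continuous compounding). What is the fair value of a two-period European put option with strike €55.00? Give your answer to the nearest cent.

Risk-neutral probability p = (e^0.01 − 0.9)/(1.15 − 0.9) = 0.1101/0.2500 = 0.4402
Terminal stock prices: S_uu = 79.35, S_ud = 62.1, S_dd = 48.6
Terminal payoffs (K − S): max(-24.35, 0) = 0, max(-7.1, 0) = 0, max(6.4, 0) = 6.4
Node u (S = 69): V_u = e^(−0.01)·[0.4402·0.0000 + 0.5598·0.0000] = 0.0000
Node d (S = 54): V_d = e^(−0.01)·[0.4402·0.0000 + 0.5598·6.4000] = 3.5471
Node 0 (S = 60): V_0 = e^(−0.01)·[0.4402·0.0000 + 0.5598·3.5471] = 1.9659

€1.97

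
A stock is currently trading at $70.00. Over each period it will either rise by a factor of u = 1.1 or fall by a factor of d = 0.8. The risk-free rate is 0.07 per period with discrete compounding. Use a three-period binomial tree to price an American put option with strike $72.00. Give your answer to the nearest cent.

$2.59

Risk-neutral probability p = (1 + 0.07 − 0.8)/(1.1 − 0.8) = 0.2700/0.3000 = 0.9000
Terminal stock prices: S_uuu = 93.17, S_uud = 67.76, S_udd = 49.28, S_ddd = 35.84
Terminal payoffs (K − S): max(-21.17, 0) = 0, max(4.24, 0) = 4.24, max(22.72, 0) = 22.72, max(36.16, 0) = 36.16
Node uu (S = 84.7): continuation = 1/1.07·[0.9000·0.0000 + 0.1000·4.2400] = 0.3963; exercise value = 0.0000 ≤ continuation, so V_uu = 0.3963
Node ud (S = 61.6): continuation = 1/1.07·[0.9000·4.2400 + 0.1000·22.7200] = 5.6897; exercise value = 10.4000 > continuation, so V_ud = 10.4000 (exercise)
Node dd (S = 44.8): continuation = 1/1.07·[0.9000·22.7200 + 0.1000·36.1600] = 22.4897; exercise value = 27.2000 > continuation, so V_dd = 27.2000 (exercise)
Node u (S = 77): continuation = 1/1.07·[0.9000·0.3963 + 0.1000·10.4000] = 1.3053; exercise value = 0.0000 ≤ continuation, so V_u = 1.3053
Node d (S = 56): continuation = 1/1.07·[0.9000·10.4000 + 0.1000·27.2000] = 11.2897; exercise value = 16.0000 > continuation, so V_d = 16.0000 (exercise)
Node 0 (S = 70): continuation = 1/1.07·[0.9000·1.3053 + 0.1000·16.0000] = 2.5932; exercise value = 2.0000 ≤ continuation, so V_0 = 2.5932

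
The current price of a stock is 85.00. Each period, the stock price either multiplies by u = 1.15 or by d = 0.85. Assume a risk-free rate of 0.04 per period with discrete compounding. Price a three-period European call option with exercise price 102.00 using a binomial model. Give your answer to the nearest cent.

Risk-neutral probability p = (1 + 0.04 − 0.85)/(1.15 − 0.85) = 0.1900/0.3000 = 0.6333
Terminal stock prices: S_uuu = 129.3, S_uud = 95.55, S_udd = 70.62, S_ddd = 52.2
Terminal payoffs (S − K): max(27.27, 0) = 27.27, max(-6.449, 0) = 0, max(-31.38, 0) = 0, max(-49.8, 0) = 0
Node uu (S = 112.4): V_uu = 1/1.04·[0.6333·27.2744 + 0.3667·0.0000] = 16.6094
Node ud (S = 83.09): V_ud = 1/1.04·[0.6333·0.0000 + 0.3667·0.0000] = 0.0000
Node dd (S = 61.41): V_dd = 1/1.04·[0.6333·0.0000 + 0.3667·0.0000] = 0.0000
Node u (S = 97.75): V_u = 1/1.04·[0.6333·16.6094 + 0.3667·0.0000] = 10.1147
Node d (S = 72.25): V_d = 1/1.04·[0.6333·0.0000 + 0.3667·0.0000] = 0.0000
Node 0 (S = 85): V_0 = 1/1.04·[0.6333·10.1147 + 0.3667·0.0000] = 6.1596

6.16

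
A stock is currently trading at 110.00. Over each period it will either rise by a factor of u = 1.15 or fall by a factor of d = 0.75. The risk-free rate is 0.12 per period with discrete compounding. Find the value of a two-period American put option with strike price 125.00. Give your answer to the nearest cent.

15.00

Risk-neutral probability p = (1 + 0.12 − 0.75)/(1.15 − 0.75) = 0.3700/0.4000 = 0.9250
Terminal stock prices: S_uu = 145.5, S_ud = 94.87, S_dd = 61.88
Terminal payoffs (K − S): max(-20.47, 0) = 0, max(30.13, 0) = 30.13, max(63.12, 0) = 63.12
Node u (S = 126.5): continuation = 1/1.12·[0.9250·0.0000 + 0.0750·30.1250] = 2.0173; exercise value = 0.0000 ≤ continuation, so V_u = 2.0173
Node d (S = 82.5): continuation = 1/1.12·[0.9250·30.1250 + 0.0750·63.1250] = 29.1071; exercise value = 42.5000 > continuation, so V_d = 42.5000 (exercise)
Node 0 (S = 110): continuation = 1/1.12·[0.9250·2.0173 + 0.0750·42.5000] = 4.5121; exercise value = 15.0000 > continuation, so V_0 = 15.0000 (exercise)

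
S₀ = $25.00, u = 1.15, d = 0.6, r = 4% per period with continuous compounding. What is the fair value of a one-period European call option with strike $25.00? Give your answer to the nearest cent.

Risk-neutral probability p = (e^0.04 − 0.6)/(1.15 − 0.6) = 0.4408/0.5500 = 0.8015
Terminal stock prices: S_u = 28.75, S_d = 15
Terminal payoffs (S − K): max(3.75, 0) = 3.75, max(-10, 0) = 0
Node 0 (S = 25): V_0 = e^(−0.04)·[0.8015·3.7500 + 0.1985·0.0000] = 2.8877

$2.89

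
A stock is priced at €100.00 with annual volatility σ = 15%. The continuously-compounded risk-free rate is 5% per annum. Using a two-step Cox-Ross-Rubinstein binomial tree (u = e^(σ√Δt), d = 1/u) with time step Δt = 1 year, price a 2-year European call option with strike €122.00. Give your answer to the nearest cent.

€4.71

CRR parameters: u = e^(σ√Δt) = e^(0.15·√1) = 1.1618, d = 1/u = 0.8607
Per-period rate: rΔt = 0.05·1 = 0.05, so R = e^0.05 = 1.0513
Risk-neutral probability p = (e^0.05 − 0.8607)/(1.1618 − 0.8607) = 0.1906/0.3011 = 0.6328
Terminal stock prices: S_uu = 135, S_ud = 100, S_dd = 74.08
Terminal payoffs (S − K): max(12.99, 0) = 12.99, max(-22, 0) = 0, max(-47.92, 0) = 0
Node u (S = 116.2): V_u = e^(−0.05)·[0.6328·12.9859 + 0.3672·0.0000] = 7.8171
Node d (S = 86.07): V_d = e^(−0.05)·[0.6328·0.0000 + 0.3672·0.0000] = 0.0000
Node 0 (S = 100): V_0 = e^(−0.05)·[0.6328·7.8171 + 0.3672·0.0000] = 4.7057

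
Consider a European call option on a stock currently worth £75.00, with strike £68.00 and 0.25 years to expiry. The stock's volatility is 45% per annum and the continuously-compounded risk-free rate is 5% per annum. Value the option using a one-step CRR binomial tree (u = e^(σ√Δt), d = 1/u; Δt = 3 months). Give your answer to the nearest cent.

CRR parameters: u = e^(σ√Δt) = e^(0.45·√0.25) = 1.2523, d = 1/u = 0.7985
Per-period rate: rΔt = 0.05·0.25 = 0.0125, so R = e^0.0125 = 1.0126
Risk-neutral probability p = (e^0.0125 − 0.7985)/(1.2523 − 0.7985) = 0.2141/0.4538 = 0.4717
Terminal stock prices: S_u = 93.92, S_d = 59.89
Terminal payoffs (S − K): max(25.92, 0) = 25.92, max(-8.111, 0) = 0
Node 0 (S = 75): V_0 = e^(−0.0125)·[0.4717·25.9242 + 0.5283·0.0000] = 12.0766

£12.08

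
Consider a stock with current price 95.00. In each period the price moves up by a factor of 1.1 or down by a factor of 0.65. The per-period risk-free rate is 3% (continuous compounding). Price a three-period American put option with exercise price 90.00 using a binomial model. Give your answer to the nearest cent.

Risk-neutral probability p = (e^0.03 − 0.65)/(1.1 − 0.65) = 0.3805/0.4500 = 0.8455
Terminal stock prices: S_uuu = 126.4, S_uud = 74.72, S_udd = 44.15, S_ddd = 26.09
Terminal payoffs (K − S): max(-36.45, 0) = 0, max(15.28, 0) = 15.28, max(45.85, 0) = 45.85, max(63.91, 0) = 63.91
Node uu (S = 115): continuation = e^(−0.03)·[0.8455·0.0000 + 0.1545·15.2825] = 2.2920; exercise value = 0.0000 ≤ continuation, so V_uu = 2.2920
Node ud (S = 67.93): continuation = e^(−0.03)·[0.8455·15.2825 + 0.1545·45.8487] = 19.4151; exercise value = 22.0750 > continuation, so V_ud = 22.0750 (exercise)
Node dd (S = 40.14): continuation = e^(−0.03)·[0.8455·45.8487 + 0.1545·63.9106] = 47.2026; exercise value = 49.8625 > continuation, so V_dd = 49.8625 (exercise)
Node u (S = 104.5): continuation = e^(−0.03)·[0.8455·2.2920 + 0.1545·22.0750] = 5.1913; exercise value = 0.0000 ≤ continuation, so V_u = 5.1913
Node d (S = 61.75): continuation = e^(−0.03)·[0.8455·22.0750 + 0.1545·49.8625] = 25.5901; exercise value = 28.2500 > continuation, so V_d = 28.2500 (exercise)
Node 0 (S = 95): continuation = e^(−0.03)·[0.8455·5.1913 + 0.1545·28.2500] = 8.4962; exercise value = 0.0000 ≤ continuation, so V_0 = 8.4962

8.50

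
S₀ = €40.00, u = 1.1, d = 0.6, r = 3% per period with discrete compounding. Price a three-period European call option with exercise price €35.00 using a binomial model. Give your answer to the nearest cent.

€10.62

Risk-neutral probability p = (1 + 0.03 − 0.6)/(1.1 − 0.6) = 0.4300/0.5000 = 0.8600
Terminal stock prices: S_uuu = 53.24, S_uud = 29.04, S_udd = 15.84, S_ddd = 8.64
Terminal payoffs (S − K): max(18.24, 0) = 18.24, max(-5.96, 0) = 0, max(-19.16, 0) = 0, max(-26.36, 0) = 0
Node uu (S = 48.4): V_uu = 1/1.03·[0.8600·18.2400 + 0.1400·0.0000] = 15.2295
Node ud (S = 26.4): V_ud = 1/1.03·[0.8600·0.0000 + 0.1400·0.0000] = 0.0000
Node dd (S = 14.4): V_dd = 1/1.03·[0.8600·0.0000 + 0.1400·0.0000] = 0.0000
Node u (S = 44): V_u = 1/1.03·[0.8600·15.2295 + 0.1400·0.0000] = 12.7159
Node d (S = 24): V_d = 1/1.03·[0.8600·0.0000 + 0.1400·0.0000] = 0.0000
Node 0 (S = 40): V_0 = 1/1.03·[0.8600·12.7159 + 0.1400·0.0000] = 10.6172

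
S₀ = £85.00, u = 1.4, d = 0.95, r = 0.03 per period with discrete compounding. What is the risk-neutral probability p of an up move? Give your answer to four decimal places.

p = 0.1778

Risk-neutral probability p = (1 + 0.03 − 0.95)/(1.4 − 0.95) = 0.0800/0.4500 = 0.1778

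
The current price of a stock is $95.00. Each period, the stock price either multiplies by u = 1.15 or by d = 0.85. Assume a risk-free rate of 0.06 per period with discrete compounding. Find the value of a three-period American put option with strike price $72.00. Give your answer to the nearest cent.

$0.31

Risk-neutral probability p = (1 + 0.06 − 0.85)/(1.15 − 0.85) = 0.2100/0.3000 = 0.7000
Terminal stock prices: S_uuu = 144.5, S_uud = 106.8, S_udd = 78.93, S_ddd = 58.34
Terminal payoffs (K − S): max(-72.48, 0) = 0, max(-34.79, 0) = 0, max(-6.933, 0) = 0, max(13.66, 0) = 13.66
Node uu (S = 125.6): continuation = 1/1.06·[0.7000·0.0000 + 0.3000·0.0000] = 0.0000; exercise value = 0.0000 ≤ continuation, so V_uu = 0.0000
Node ud (S = 92.86): continuation = 1/1.06·[0.7000·0.0000 + 0.3000·0.0000] = 0.0000; exercise value = 0.0000 ≤ continuation, so V_ud = 0.0000
Node dd (S = 68.64): continuation = 1/1.06·[0.7000·0.0000 + 0.3000·13.6581] = 3.8655; exercise value = 3.3625 ≤ continuation, so V_dd = 3.8655
Node u (S = 109.2): continuation = 1/1.06·[0.7000·0.0000 + 0.3000·0.0000] = 0.0000; exercise value = 0.0000 ≤ continuation, so V_u = 0.0000
Node d (S = 80.75): continuation = 1/1.06·[0.7000·0.0000 + 0.3000·3.8655] = 1.0940; exercise value = 0.0000 ≤ continuation, so V_d = 1.0940
Node 0 (S = 95): continuation = 1/1.06·[0.7000·0.0000 + 0.3000·1.0940] = 0.3096; exercise value = 0.0000 ≤ continuation, so V_0 = 0.3096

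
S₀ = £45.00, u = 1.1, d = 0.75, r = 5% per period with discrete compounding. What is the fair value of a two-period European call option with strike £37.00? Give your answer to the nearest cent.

Risk-neutral probability p = (1 + 0.05 − 0.75)/(1.1 − 0.75) = 0.3000/0.3500 = 0.8571
Terminal stock prices: S_uu = 54.45, S_ud = 37.13, S_dd = 25.31
Terminal payoffs (S − K): max(17.45, 0) = 17.45, max(0.125, 0) = 0.125, max(-11.69, 0) = 0
Node u (S = 49.5): V_u = 1/1.05·[0.8571·17.4500 + 0.1429·0.1250] = 14.2619
Node d (S = 33.75): V_d = 1/1.05·[0.8571·0.1250 + 0.1429·0.0000] = 0.1020
Node 0 (S = 45): V_0 = 1/1.05·[0.8571·14.2619 + 0.1429·0.1020] = 11.6563

£11.66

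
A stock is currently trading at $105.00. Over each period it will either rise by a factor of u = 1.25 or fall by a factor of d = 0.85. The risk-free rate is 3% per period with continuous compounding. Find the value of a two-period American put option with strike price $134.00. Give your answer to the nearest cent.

Risk-neutral probability p = (e^0.03 − 0.85)/(1.25 − 0.85) = 0.1805/0.4000 = 0.4511
Terminal stock prices: S_uu = 164.1, S_ud = 111.6, S_dd = 75.86
Terminal payoffs (K − S): max(-30.06, 0) = 0, max(22.44, 0) = 22.44, max(58.14, 0) = 58.14
Node u (S = 131.2): continuation = e^(−0.03)·[0.4511·0.0000 + 0.5489·22.4375] = 11.9512; exercise value = 2.7500 ≤ continuation, so V_u = 11.9512
Node d (S = 89.25): continuation = e^(−0.03)·[0.4511·22.4375 + 0.5489·58.1375] = 40.7897; exercise value = 44.7500 > continuation, so V_d = 44.7500 (exercise)
Node 0 (S = 105): continuation = e^(−0.03)·[0.4511·11.9512 + 0.5489·44.7500] = 29.0680; exercise value = 29.0000 ≤ continuation, so V_0 = 29.0680

$29.07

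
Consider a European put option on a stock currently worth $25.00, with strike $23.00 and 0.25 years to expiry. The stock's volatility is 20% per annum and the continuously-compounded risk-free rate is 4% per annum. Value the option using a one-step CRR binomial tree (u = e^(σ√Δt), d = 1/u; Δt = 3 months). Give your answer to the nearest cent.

$0.18

CRR parameters: u = e^(σ√Δt) = e^(0.2·√0.25) = 1.1052, d = 1/u = 0.9048
Per-period rate: rΔt = 0.04·0.25 = 0.01, so R = e^0.01 = 1.0101
Risk-neutral probability p = (e^0.01 − 0.9048)/(1.1052 − 0.9048) = 0.1052/0.2003 = 0.5252
Terminal stock prices: S_u = 27.63, S_d = 22.62
Terminal payoffs (K − S): max(-4.629, 0) = 0, max(0.3791, 0) = 0.3791
Node 0 (S = 25): V_0 = e^(−0.01)·[0.5252·0.0000 + 0.4748·0.3791] = 0.1782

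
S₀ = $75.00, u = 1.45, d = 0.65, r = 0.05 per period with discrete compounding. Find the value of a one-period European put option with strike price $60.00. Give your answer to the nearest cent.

$5.36

Risk-neutral probability p = (1 + 0.05 − 0.65)/(1.45 − 0.65) = 0.4000/0.8000 = 0.5000
Terminal stock prices: S_u = 108.8, S_d = 48.75
Terminal payoffs (K − S): max(-48.75, 0) = 0, max(11.25, 0) = 11.25
Node 0 (S = 75): V_0 = 1/1.05·[0.5000·0.0000 + 0.5000·11.2500] = 5.3571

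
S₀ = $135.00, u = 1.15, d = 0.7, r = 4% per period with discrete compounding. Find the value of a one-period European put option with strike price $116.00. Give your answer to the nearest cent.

Risk-neutral probability p = (1 + 0.04 − 0.7)/(1.15 − 0.7) = 0.3400/0.4500 = 0.7556
Terminal stock prices: S_u = 155.2, S_d = 94.5
Terminal payoffs (K − S): max(-39.25, 0) = 0, max(21.5, 0) = 21.5
Node 0 (S = 135): V_0 = 1/1.04·[0.7556·0.0000 + 0.2444·21.5000] = 5.0534

$5.05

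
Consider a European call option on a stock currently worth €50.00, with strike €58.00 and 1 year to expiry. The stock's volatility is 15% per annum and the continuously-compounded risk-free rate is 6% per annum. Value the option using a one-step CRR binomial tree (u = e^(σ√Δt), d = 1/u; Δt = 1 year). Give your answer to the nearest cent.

CRR parameters: u = e^(σ√Δt) = e^(0.15·√1) = 1.1618, d = 1/u = 0.8607
Per-period rate: rΔt = 0.06·1 = 0.06, so R = e^0.06 = 1.0618
Risk-neutral probability p = (e^0.06 − 0.8607)/(1.1618 − 0.8607) = 0.2011/0.3011 = 0.6679
Terminal stock prices: S_u = 58.09, S_d = 43.04
Terminal payoffs (S − K): max(0.09171, 0) = 0.09171, max(-14.96, 0) = 0
Node 0 (S = 50): V_0 = e^(−0.06)·[0.6679·0.0917 + 0.3321·0.0000] = 0.0577

€0.06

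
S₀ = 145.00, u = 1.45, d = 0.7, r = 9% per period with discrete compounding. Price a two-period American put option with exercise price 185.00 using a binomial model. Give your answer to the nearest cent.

44.72

Risk-neutral probability p = (1 + 0.09 − 0.7)/(1.45 − 0.7) = 0.3900/0.7500 = 0.5200
Terminal stock prices: S_uu = 304.9, S_ud = 147.2, S_dd = 71.05
Terminal payoffs (K − S): max(-119.9, 0) = 0, max(37.83, 0) = 37.83, max(114, 0) = 114
Node u (S = 210.2): continuation = 1/1.09·[0.5200·0.0000 + 0.4800·37.8250] = 16.6569; exercise value = 0.0000 ≤ continuation, so V_u = 16.6569
Node d (S = 101.5): continuation = 1/1.09·[0.5200·37.8250 + 0.4800·113.9500] = 68.2248; exercise value = 83.5000 > continuation, so V_d = 83.5000 (exercise)
Node 0 (S = 145): continuation = 1/1.09·[0.5200·16.6569 + 0.4800·83.5000] = 44.7170; exercise value = 40.0000 ≤ continuation, so V_0 = 44.7170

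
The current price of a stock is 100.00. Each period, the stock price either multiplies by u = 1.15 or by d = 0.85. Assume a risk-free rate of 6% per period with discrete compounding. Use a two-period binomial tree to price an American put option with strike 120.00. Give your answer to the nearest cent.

20.00

Risk-neutral probability p = (1 + 0.06 − 0.85)/(1.15 − 0.85) = 0.2100/0.3000 = 0.7000
Terminal stock prices: S_uu = 132.2, S_ud = 97.75, S_dd = 72.25
Terminal payoffs (K − S): max(-12.25, 0) = 0, max(22.25, 0) = 22.25, max(47.75, 0) = 47.75
Node u (S = 115): continuation = 1/1.06·[0.7000·0.0000 + 0.3000·22.2500] = 6.2972; exercise value = 5.0000 ≤ continuation, so V_u = 6.2972
Node d (S = 85): continuation = 1/1.06·[0.7000·22.2500 + 0.3000·47.7500] = 28.2075; exercise value = 35.0000 > continuation, so V_d = 35.0000 (exercise)
Node 0 (S = 100): continuation = 1/1.06·[0.7000·6.2972 + 0.3000·35.0000] = 14.0642; exercise value = 20.0000 > continuation, so V_0 = 20.0000 (exercise)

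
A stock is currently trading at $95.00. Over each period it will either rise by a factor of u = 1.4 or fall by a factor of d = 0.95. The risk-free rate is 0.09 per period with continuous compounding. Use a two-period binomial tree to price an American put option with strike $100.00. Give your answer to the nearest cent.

$6.06

Risk-neutral probability p = (e^0.09 − 0.95)/(1.4 − 0.95) = 0.1442/0.4500 = 0.3204
Terminal stock prices: S_uu = 186.2, S_ud = 126.3, S_dd = 85.74
Terminal payoffs (K − S): max(-86.2, 0) = 0, max(-26.35, 0) = 0, max(14.26, 0) = 14.26
Node u (S = 133): continuation = e^(−0.09)·[0.3204·0.0000 + 0.6796·0.0000] = 0.0000; exercise value = 0.0000 ≤ continuation, so V_u = 0.0000
Node d (S = 90.25): continuation = e^(−0.09)·[0.3204·0.0000 + 0.6796·14.2625] = 8.8587; exercise value = 9.7500 > continuation, so V_d = 9.7500 (exercise)
Node 0 (S = 95): continuation = e^(−0.09)·[0.3204·0.0000 + 0.6796·9.7500] = 6.0559; exercise value = 5.0000 ≤ continuation, so V_0 = 6.0559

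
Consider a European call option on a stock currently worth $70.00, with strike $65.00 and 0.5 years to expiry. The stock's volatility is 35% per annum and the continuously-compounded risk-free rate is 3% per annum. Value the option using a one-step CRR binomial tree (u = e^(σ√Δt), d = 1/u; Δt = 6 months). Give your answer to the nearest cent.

$11.38

CRR parameters: u = e^(σ√Δt) = e^(0.35·√0.5) = 1.2808, d = 1/u = 0.7808
Per-period rate: rΔt = 0.03·0.5 = 0.015, so R = e^0.015 = 1.0151
Risk-neutral probability p = (e^0.015 − 0.7808)/(1.2808 − 0.7808) = 0.2344/0.5000 = 0.4687
Terminal stock prices: S_u = 89.66, S_d = 54.65
Terminal payoffs (S − K): max(24.66, 0) = 24.66, max(-10.35, 0) = 0
Node 0 (S = 70): V_0 = e^(−0.015)·[0.4687·24.6562 + 0.5313·0.0000] = 11.3835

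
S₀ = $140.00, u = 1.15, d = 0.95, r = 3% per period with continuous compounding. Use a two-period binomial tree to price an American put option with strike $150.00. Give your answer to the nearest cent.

$10.00

Risk-neutral probability p = (e^0.03 − 0.95)/(1.15 − 0.95) = 0.0805/0.2000 = 0.4023
Terminal stock prices: S_uu = 185.1, S_ud = 152.9, S_dd = 126.3
Terminal payoffs (K − S): max(-35.15, 0) = 0, max(-2.95, 0) = 0, max(23.65, 0) = 23.65
Node u (S = 161): continuation = e^(−0.03)·[0.4023·0.0000 + 0.5977·0.0000] = 0.0000; exercise value = 0.0000 ≤ continuation, so V_u = 0.0000
Node d (S = 133): continuation = e^(−0.03)·[0.4023·0.0000 + 0.5977·23.6500] = 13.7185; exercise value = 17.0000 > continuation, so V_d = 17.0000 (exercise)
Node 0 (S = 140): continuation = e^(−0.03)·[0.4023·0.0000 + 0.5977·17.0000] = 9.8611; exercise value = 10.0000 > continuation, so V_0 = 10.0000 (exercise)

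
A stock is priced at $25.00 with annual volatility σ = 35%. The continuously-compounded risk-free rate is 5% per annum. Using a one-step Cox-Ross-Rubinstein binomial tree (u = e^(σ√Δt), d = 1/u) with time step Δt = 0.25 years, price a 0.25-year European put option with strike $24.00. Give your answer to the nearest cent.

$1.51

CRR parameters: u = e^(σ√Δt) = e^(0.35·√0.25) = 1.1912, d = 1/u = 0.8395
Per-period rate: rΔt = 0.05·0.25 = 0.0125, so R = e^0.0125 = 1.0126
Risk-neutral probability p = (e^0.0125 − 0.8395)/(1.1912 − 0.8395) = 0.1731/0.3518 = 0.4921
Terminal stock prices: S_u = 29.78, S_d = 20.99
Terminal payoffs (K − S): max(-5.781, 0) = 0, max(3.014, 0) = 3.014
Node 0 (S = 25): V_0 = e^(−0.0125)·[0.4921·0.0000 + 0.5079·3.0136] = 1.5115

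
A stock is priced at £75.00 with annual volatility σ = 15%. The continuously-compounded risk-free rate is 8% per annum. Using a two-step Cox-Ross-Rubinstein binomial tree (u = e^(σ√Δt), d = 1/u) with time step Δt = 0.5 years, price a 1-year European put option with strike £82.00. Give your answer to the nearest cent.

£5.08

CRR parameters: u = e^(σ√Δt) = e^(0.15·√0.5) = 1.1119, d = 1/u = 0.8994
Per-period rate: rΔt = 0.08·0.5 = 0.04, so R = e^0.04 = 1.0408
Risk-neutral probability p = (e^0.04 − 0.8994)/(1.1119 − 0.8994) = 0.1414/0.2125 = 0.6655
Terminal stock prices: S_uu = 92.72, S_ud = 75, S_dd = 60.66
Terminal payoffs (K − S): max(-10.72, 0) = 0, max(7, 0) = 7, max(21.34, 0) = 21.34
Node u (S = 83.39): V_u = e^(−0.04)·[0.6655·0.0000 + 0.3345·7.0000] = 2.2495
Node d (S = 67.45): V_d = e^(−0.04)·[0.6655·7.0000 + 0.3345·21.3357] = 11.3323
Node 0 (S = 75): V_0 = e^(−0.04)·[0.6655·2.2495 + 0.3345·11.3323] = 5.0801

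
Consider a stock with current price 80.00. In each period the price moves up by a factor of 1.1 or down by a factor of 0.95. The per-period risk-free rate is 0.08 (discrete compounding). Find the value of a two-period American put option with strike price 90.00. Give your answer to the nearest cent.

Risk-neutral probability p = (1 + 0.08 − 0.95)/(1.1 − 0.95) = 0.1300/0.1500 = 0.8667
Terminal stock prices: S_uu = 96.8, S_ud = 83.6, S_dd = 72.2
Terminal payoffs (K − S): max(-6.8, 0) = 0, max(6.4, 0) = 6.4, max(17.8, 0) = 17.8
Node u (S = 88): continuation = 1/1.08·[0.8667·0.0000 + 0.1333·6.4000] = 0.7901; exercise value = 2.0000 > continuation, so V_u = 2.0000 (exercise)
Node d (S = 76): continuation = 1/1.08·[0.8667·6.4000 + 0.1333·17.8000] = 7.3333; exercise value = 14.0000 > continuation, so V_d = 14.0000 (exercise)
Node 0 (S = 80): continuation = 1/1.08·[0.8667·2.0000 + 0.1333·14.0000] = 3.3333; exercise value = 10.0000 > continuation, so V_0 = 10.0000 (exercise)

10.00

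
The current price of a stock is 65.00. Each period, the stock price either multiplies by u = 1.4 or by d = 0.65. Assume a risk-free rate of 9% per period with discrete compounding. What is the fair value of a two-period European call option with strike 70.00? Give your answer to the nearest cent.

16.63

Risk-neutral probability p = (1 + 0.09 − 0.65)/(1.4 − 0.65) = 0.4400/0.7500 = 0.5867
Terminal stock prices: S_uu = 127.4, S_ud = 59.15, S_dd = 27.46
Terminal payoffs (S − K): max(57.4, 0) = 57.4, max(-10.85, 0) = 0, max(-42.54, 0) = 0
Node u (S = 91): V_u = 1/1.09·[0.5867·57.4000 + 0.4133·0.0000] = 30.8942
Node d (S = 42.25): V_d = 1/1.09·[0.5867·0.0000 + 0.4133·0.0000] = 0.0000
Node 0 (S = 65): V_0 = 1/1.09·[0.5867·30.8942 + 0.4133·0.0000] = 16.6281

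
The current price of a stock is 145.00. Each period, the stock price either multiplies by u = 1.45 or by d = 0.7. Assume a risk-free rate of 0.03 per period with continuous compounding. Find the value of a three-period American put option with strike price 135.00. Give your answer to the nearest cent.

26.90

Risk-neutral probability p = (e^0.03 − 0.7)/(1.45 − 0.7) = 0.3305/0.7500 = 0.4406
Terminal stock prices: S_uuu = 442.1, S_uud = 213.4, S_udd = 103, S_ddd = 49.73
Terminal payoffs (K − S): max(-307.1, 0) = 0, max(-78.4, 0) = 0, max(31.98, 0) = 31.98, max(85.27, 0) = 85.27
Node uu (S = 304.9): continuation = e^(−0.03)·[0.4406·0.0000 + 0.5594·0.0000] = 0.0000; exercise value = 0.0000 ≤ continuation, so V_uu = 0.0000
Node ud (S = 147.2): continuation = e^(−0.03)·[0.4406·0.0000 + 0.5594·31.9775] = 17.3593; exercise value = 0.0000 ≤ continuation, so V_ud = 17.3593
Node dd (S = 71.05): continuation = e^(−0.03)·[0.4406·31.9775 + 0.5594·85.2650] = 59.9601; exercise value = 63.9500 > continuation, so V_dd = 63.9500 (exercise)
Node u (S = 210.2): continuation = e^(−0.03)·[0.4406·0.0000 + 0.5594·17.3593] = 9.4237; exercise value = 0.0000 ≤ continuation, so V_u = 9.4237
Node d (S = 101.5): continuation = e^(−0.03)·[0.4406·17.3593 + 0.5594·63.9500] = 42.1386; exercise value = 33.5000 ≤ continuation, so V_d = 42.1386
Node 0 (S = 145): continuation = e^(−0.03)·[0.4406·9.4237 + 0.5594·42.1386] = 26.9048; exercise value = 0.0000 ≤ continuation, so V_0 = 26.9048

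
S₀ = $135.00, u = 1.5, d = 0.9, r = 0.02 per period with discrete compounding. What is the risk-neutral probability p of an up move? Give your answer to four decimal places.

Risk-neutral probability p = (1 + 0.02 − 0.9)/(1.5 − 0.9) = 0.1200/0.6000 = 0.2000

p = 0.2000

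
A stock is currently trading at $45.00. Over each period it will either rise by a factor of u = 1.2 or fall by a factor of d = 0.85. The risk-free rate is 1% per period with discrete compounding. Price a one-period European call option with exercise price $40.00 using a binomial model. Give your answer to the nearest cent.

Risk-neutral probability p = (1 + 0.01 − 0.85)/(1.2 − 0.85) = 0.1600/0.3500 = 0.4571
Terminal stock prices: S_u = 54, S_d = 38.25
Terminal payoffs (S − K): max(14, 0) = 14, max(-1.75, 0) = 0
Node 0 (S = 45): V_0 = 1/1.01·[0.4571·14.0000 + 0.5429·0.0000] = 6.3366

$6.34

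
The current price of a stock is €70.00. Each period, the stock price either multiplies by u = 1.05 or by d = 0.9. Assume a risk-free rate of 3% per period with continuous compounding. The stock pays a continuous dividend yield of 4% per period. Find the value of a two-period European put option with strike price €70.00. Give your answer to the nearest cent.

Per-period risk-free factor R = e^0.03 = 1.0305; dividend-adjusted growth = e^(0.03−0.04) = 0.9900.
Risk-neutral probability p = (0.9900 − 0.9)/(1.05 − 0.9) = 0.0900/0.1500 = 0.6003
Terminal stock prices: S_uu = 77.17, S_ud = 66.15, S_dd = 56.7
Terminal payoffs (K − S): max(-7.175, 0) = 0, max(3.85, 0) = 3.85, max(13.3, 0) = 13.3
Node u (S = 73.5): V_u = e^(−0.03)·[0.6003·0.0000 + 0.3997·3.8500] = 1.4932
Node d (S = 63): V_d = e^(−0.03)·[0.6003·3.8500 + 0.3997·13.3000] = 7.4015
Node 0 (S = 70): V_0 = e^(−0.03)·[0.6003·1.4932 + 0.3997·7.4015] = 3.7406

€3.74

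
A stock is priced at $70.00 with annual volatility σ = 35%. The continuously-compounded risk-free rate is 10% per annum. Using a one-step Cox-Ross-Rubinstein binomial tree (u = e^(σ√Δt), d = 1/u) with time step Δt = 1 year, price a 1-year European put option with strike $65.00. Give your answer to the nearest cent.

$6.23

CRR parameters: u = e^(σ√Δt) = e^(0.35·√1) = 1.4191, d = 1/u = 0.7047
Per-period rate: rΔt = 0.1·1 = 0.1, so R = e^0.1 = 1.1052
Risk-neutral probability p = (e^0.1 − 0.7047)/(1.4191 − 0.7047) = 0.4005/0.7144 = 0.5606
Terminal stock prices: S_u = 99.33, S_d = 49.33
Terminal payoffs (K − S): max(-34.33, 0) = 0, max(15.67, 0) = 15.67
Node 0 (S = 70): V_0 = e^(−0.1)·[0.5606·0.0000 + 0.4394·15.6718] = 6.2309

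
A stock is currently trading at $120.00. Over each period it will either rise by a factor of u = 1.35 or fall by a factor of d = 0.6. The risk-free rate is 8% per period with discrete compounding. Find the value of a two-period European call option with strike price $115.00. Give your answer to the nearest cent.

Risk-neutral probability p = (1 + 0.08 − 0.6)/(1.35 − 0.6) = 0.4800/0.7500 = 0.6400
Terminal stock prices: S_uu = 218.7, S_ud = 97.2, S_dd = 43.2
Terminal payoffs (S − K): max(103.7, 0) = 103.7, max(-17.8, 0) = 0, max(-71.8, 0) = 0
Node u (S = 162): V_u = 1/1.08·[0.6400·103.7000 + 0.3600·0.0000] = 61.4519
Node d (S = 72): V_d = 1/1.08·[0.6400·0.0000 + 0.3600·0.0000] = 0.0000
Node 0 (S = 120): V_0 = 1/1.08·[0.6400·61.4519 + 0.3600·0.0000] = 36.4159

$36.42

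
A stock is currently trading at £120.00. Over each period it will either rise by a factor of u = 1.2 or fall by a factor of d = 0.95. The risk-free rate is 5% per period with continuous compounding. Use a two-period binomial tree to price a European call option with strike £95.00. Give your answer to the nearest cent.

£34.04

Risk-neutral probability p = (e^0.05 − 0.95)/(1.2 − 0.95) = 0.1013/0.2500 = 0.4051
Terminal stock prices: S_uu = 172.8, S_ud = 136.8, S_dd = 108.3
Terminal payoffs (S − K): max(77.8, 0) = 77.8, max(41.8, 0) = 41.8, max(13.3, 0) = 13.3
Node u (S = 144): V_u = e^(−0.05)·[0.4051·77.8000 + 0.5949·41.8000] = 53.6332
Node d (S = 114): V_d = e^(−0.05)·[0.4051·41.8000 + 0.5949·13.3000] = 23.6332
Node 0 (S = 120): V_0 = e^(−0.05)·[0.4051·53.6332 + 0.5949·23.6332] = 34.0404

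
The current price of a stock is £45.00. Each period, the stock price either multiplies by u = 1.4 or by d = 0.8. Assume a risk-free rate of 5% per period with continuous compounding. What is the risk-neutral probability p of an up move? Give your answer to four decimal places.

p = 0.4188

Risk-neutral probability p = (e^0.05 − 0.8)/(1.4 − 0.8) = 0.2513/0.6000 = 0.4188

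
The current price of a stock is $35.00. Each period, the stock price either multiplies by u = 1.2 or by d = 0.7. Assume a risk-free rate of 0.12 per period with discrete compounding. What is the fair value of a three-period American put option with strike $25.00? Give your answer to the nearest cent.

Risk-neutral probability p = (1 + 0.12 − 0.7)/(1.2 − 0.7) = 0.4200/0.5000 = 0.8400
Terminal stock prices: S_uuu = 60.48, S_uud = 35.28, S_udd = 20.58, S_ddd = 12
Terminal payoffs (K − S): max(-35.48, 0) = 0, max(-10.28, 0) = 0, max(4.42, 0) = 4.42, max(13, 0) = 13
Node uu (S = 50.4): continuation = 1/1.12·[0.8400·0.0000 + 0.1600·0.0000] = 0.0000; exercise value = 0.0000 ≤ continuation, so V_uu = 0.0000
Node ud (S = 29.4): continuation = 1/1.12·[0.8400·0.0000 + 0.1600·4.4200] = 0.6314; exercise value = 0.0000 ≤ continuation, so V_ud = 0.6314
Node dd (S = 17.15): continuation = 1/1.12·[0.8400·4.4200 + 0.1600·12.9950] = 5.1714; exercise value = 7.8500 > continuation, so V_dd = 7.8500 (exercise)
Node u (S = 42): continuation = 1/1.12·[0.8400·0.0000 + 0.1600·0.6314] = 0.0902; exercise value = 0.0000 ≤ continuation, so V_u = 0.0902
Node d (S = 24.5): continuation = 1/1.12·[0.8400·0.6314 + 0.1600·7.8500] = 1.5950; exercise value = 0.5000 ≤ continuation, so V_d = 1.5950
Node 0 (S = 35): continuation = 1/1.12·[0.8400·0.0902 + 0.1600·1.5950] = 0.2955; exercise value = 0.0000 ≤ continuation, so V_0 = 0.2955

$0.30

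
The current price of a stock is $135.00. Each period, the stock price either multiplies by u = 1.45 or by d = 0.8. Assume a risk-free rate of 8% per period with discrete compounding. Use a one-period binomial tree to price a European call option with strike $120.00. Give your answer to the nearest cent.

Risk-neutral probability p = (1 + 0.08 − 0.8)/(1.45 − 0.8) = 0.2800/0.6500 = 0.4308
Terminal stock prices: S_u = 195.8, S_d = 108
Terminal payoffs (S − K): max(75.75, 0) = 75.75, max(-12, 0) = 0
Node 0 (S = 135): V_0 = 1/1.08·[0.4308·75.7500 + 0.5692·0.0000] = 30.2137

$30.21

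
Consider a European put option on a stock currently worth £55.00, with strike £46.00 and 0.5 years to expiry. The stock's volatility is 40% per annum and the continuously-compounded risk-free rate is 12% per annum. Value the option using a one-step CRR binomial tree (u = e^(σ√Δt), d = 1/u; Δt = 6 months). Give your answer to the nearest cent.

£1.98

CRR parameters: u = e^(σ√Δt) = e^(0.4·√0.5) = 1.3269, d = 1/u = 0.7536
Per-period rate: rΔt = 0.12·0.5 = 0.06, so R = e^0.06 = 1.0618
Risk-neutral probability p = (e^0.06 − 0.7536)/(1.3269 − 0.7536) = 0.3082/0.5733 = 0.5376
Terminal stock prices: S_u = 72.98, S_d = 41.45
Terminal payoffs (K − S): max(-26.98, 0) = 0, max(4.55, 0) = 4.55
Node 0 (S = 55): V_0 = e^(−0.06)·[0.5376·0.0000 + 0.4624·4.5499] = 1.9812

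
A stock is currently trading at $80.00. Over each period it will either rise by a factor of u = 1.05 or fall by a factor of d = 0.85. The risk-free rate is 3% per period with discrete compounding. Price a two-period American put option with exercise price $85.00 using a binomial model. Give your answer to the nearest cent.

Risk-neutral probability p = (1 + 0.03 − 0.85)/(1.05 − 0.85) = 0.1800/0.2000 = 0.9000
Terminal stock prices: S_uu = 88.2, S_ud = 71.4, S_dd = 57.8
Terminal payoffs (K − S): max(-3.2, 0) = 0, max(13.6, 0) = 13.6, max(27.2, 0) = 27.2
Node u (S = 84): continuation = 1/1.03·[0.9000·0.0000 + 0.1000·13.6000] = 1.3204; exercise value = 1.0000 ≤ continuation, so V_u = 1.3204
Node d (S = 68): continuation = 1/1.03·[0.9000·13.6000 + 0.1000·27.2000] = 14.5243; exercise value = 17.0000 > continuation, so V_d = 17.0000 (exercise)
Node 0 (S = 80): continuation = 1/1.03·[0.9000·1.3204 + 0.1000·17.0000] = 2.8042; exercise value = 5.0000 > continuation, so V_0 = 5.0000 (exercise)

$5.00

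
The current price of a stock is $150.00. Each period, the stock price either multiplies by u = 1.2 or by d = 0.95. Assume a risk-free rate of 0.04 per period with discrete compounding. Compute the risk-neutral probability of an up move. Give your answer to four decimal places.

p = 0.3600

Risk-neutral probability p = (1 + 0.04 − 0.95)/(1.2 − 0.95) = 0.0900/0.2500 = 0.3600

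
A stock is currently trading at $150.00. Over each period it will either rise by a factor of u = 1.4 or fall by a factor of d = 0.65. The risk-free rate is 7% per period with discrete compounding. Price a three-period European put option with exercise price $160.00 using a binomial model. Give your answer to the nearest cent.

$27.18

Risk-neutral probability p = (1 + 0.07 − 0.65)/(1.4 − 0.65) = 0.4200/0.7500 = 0.5600
Terminal stock prices: S_uuu = 411.6, S_uud = 191.1, S_udd = 88.73, S_ddd = 41.19
Terminal payoffs (K − S): max(-251.6, 0) = 0, max(-31.1, 0) = 0, max(71.27, 0) = 71.27, max(118.8, 0) = 118.8
Node uu (S = 294): V_uu = 1/1.07·[0.5600·0.0000 + 0.4400·0.0000] = 0.0000
Node ud (S = 136.5): V_ud = 1/1.07·[0.5600·0.0000 + 0.4400·71.2750] = 29.3093
Node dd (S = 63.38): V_dd = 1/1.07·[0.5600·71.2750 + 0.4400·118.8063] = 86.1577
Node u (S = 210): V_u = 1/1.07·[0.5600·0.0000 + 0.4400·29.3093] = 12.0524
Node d (S = 97.5): V_d = 1/1.07·[0.5600·29.3093 + 0.4400·86.1577] = 50.7688
Node 0 (S = 150): V_0 = 1/1.07·[0.5600·12.0524 + 0.4400·50.7688] = 27.1847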